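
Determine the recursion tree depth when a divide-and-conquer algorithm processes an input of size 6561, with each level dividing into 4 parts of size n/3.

For divide and conquer with division factor 3:

Problem sizes at each level:
Level 0: 6561
Level 1: 2187
Level 2: 729
Level 3: 243
Level 4: 81
Level 5: 27
Level 6: 9
Level 7: 3
Level 8: 1

The root is level 0 and the size-1 base case is level 8 (the tree spans levels 0 through 8, i.e. 9 levels counting the root), so the depth is the number of divisions: log_3(6561) = 8

The recursion tree depth is log_3(6561) = 8. At each level, the problem size is divided by 3, so it takes 8 divisions to reduce to a base case of size 1. The algorithm makes 4 recursive calls at each level.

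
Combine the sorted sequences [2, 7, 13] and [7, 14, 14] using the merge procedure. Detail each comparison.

Merging process:

Compare 2 vs 7: take 2 from left. Merged: [2]
Compare 7 vs 7: take 7 from left. Merged: [2, 7]
Compare 13 vs 7: take 7 from right. Merged: [2, 7, 7]
Compare 13 vs 14: take 13 from left. Merged: [2, 7, 7, 13]
Append remaining from right: [14, 14]. Merged: [2, 7, 7, 13, 14, 14]

Final merged array: [2, 7, 7, 13, 14, 14]
Total comparisons: 4

The merged array is [2, 7, 7, 13, 14, 14], requiring 4 comparisons. The merge step runs in O(n) time where n is the total number of elements.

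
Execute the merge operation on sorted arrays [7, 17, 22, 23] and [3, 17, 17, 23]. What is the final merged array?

Merging process:

Compare 7 vs 3: take 3 from right. Merged: [3]
Compare 7 vs 17: take 7 from left. Merged: [3, 7]
Compare 17 vs 17: take 17 from left. Merged: [3, 7, 17]
Compare 22 vs 17: take 17 from right. Merged: [3, 7, 17, 17]
Compare 22 vs 17: take 17 from right. Merged: [3, 7, 17, 17, 17]
Compare 22 vs 23: take 22 from left. Merged: [3, 7, 17, 17, 17, 22]
Compare 23 vs 23: take 23 from left. Merged: [3, 7, 17, 17, 17, 22, 23]
Append remaining from right: [23]. Merged: [3, 7, 17, 17, 17, 22, 23, 23]

Final merged array: [3, 7, 17, 17, 17, 22, 23, 23]
Total comparisons: 7

The merged array is [3, 7, 17, 17, 17, 22, 23, 23], requiring 7 comparisons. The merge step runs in O(n) time where n is the total number of elements.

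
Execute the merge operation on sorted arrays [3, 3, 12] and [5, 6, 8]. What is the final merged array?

Merging process:

Compare 3 vs 5: take 3 from left. Merged: [3]
Compare 3 vs 5: take 3 from left. Merged: [3, 3]
Compare 12 vs 5: take 5 from right. Merged: [3, 3, 5]
Compare 12 vs 6: take 6 from right. Merged: [3, 3, 5, 6]
Compare 12 vs 8: take 8 from right. Merged: [3, 3, 5, 6, 8]
Append remaining from left: [12]. Merged: [3, 3, 5, 6, 8, 12]

Final merged array: [3, 3, 5, 6, 8, 12]
Total comparisons: 5

The merged array is [3, 3, 5, 6, 8, 12], requiring 5 comparisons. The merge step runs in O(n) time where n is the total number of elements.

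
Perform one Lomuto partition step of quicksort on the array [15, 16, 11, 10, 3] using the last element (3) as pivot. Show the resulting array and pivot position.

Lomuto partition with pivot = 3:

Initial array: [15, 16, 11, 10, 3]

arr[0]=15 > 3: no swap
arr[1]=16 > 3: no swap
arr[2]=11 > 3: no swap
arr[3]=10 > 3: no swap

Place pivot at position 0: [3, 16, 11, 10, 15]
Pivot position: 0

After partitioning with pivot 3, the array becomes [3, 16, 11, 10, 15]. The pivot is placed at index 0. All elements to the left of the pivot are <= 3, and all elements to the right are > 3.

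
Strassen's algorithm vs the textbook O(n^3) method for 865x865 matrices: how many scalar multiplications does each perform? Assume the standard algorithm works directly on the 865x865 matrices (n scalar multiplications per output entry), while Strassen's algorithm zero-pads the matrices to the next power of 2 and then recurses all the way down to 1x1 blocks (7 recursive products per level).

Matrix multiplication for 865x865 matrices:

Strassen's algorithm requires power-of-2 dimensions. Pad 865x865 to 1024x1024 (next power of 2).

Standard algorithm: 865^3 = 647214625 multiplications
Strassen's algorithm: 7^(log2(1024)) = 7^10 = 282475249 multiplications
Savings: 647214625 - 282475249 = 364739376 multiplications

Standard: 647214625 multiplications (865^3). Strassen: 282475249 multiplications (7^10, after padding to 1024x1024). Strassen reduces 8 recursive multiplications to 7 at each level.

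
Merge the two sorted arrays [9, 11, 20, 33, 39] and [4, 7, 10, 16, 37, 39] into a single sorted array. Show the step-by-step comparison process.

Merging process:

Compare 9 vs 4: take 4 from right. Merged: [4]
Compare 9 vs 7: take 7 from right. Merged: [4, 7]
Compare 9 vs 10: take 9 from left. Merged: [4, 7, 9]
Compare 11 vs 10: take 10 from right. Merged: [4, 7, 9, 10]
Compare 11 vs 16: take 11 from left. Merged: [4, 7, 9, 10, 11]
Compare 20 vs 16: take 16 from right. Merged: [4, 7, 9, 10, 11, 16]
Compare 20 vs 37: take 20 from left. Merged: [4, 7, 9, 10, 11, 16, 20]
Compare 33 vs 37: take 33 from left. Merged: [4, 7, 9, 10, 11, 16, 20, 33]
Compare 39 vs 37: take 37 from right. Merged: [4, 7, 9, 10, 11, 16, 20, 33, 37]
Compare 39 vs 39: take 39 from left. Merged: [4, 7, 9, 10, 11, 16, 20, 33, 37, 39]
Append remaining from right: [39]. Merged: [4, 7, 9, 10, 11, 16, 20, 33, 37, 39, 39]

Final merged array: [4, 7, 9, 10, 11, 16, 20, 33, 37, 39, 39]
Total comparisons: 10

The merged array is [4, 7, 9, 10, 11, 16, 20, 33, 37, 39, 39], requiring 10 comparisons. The merge step runs in O(n) time where n is the total number of elements.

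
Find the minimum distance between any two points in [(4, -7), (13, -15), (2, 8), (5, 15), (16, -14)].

Computing all pairwise distances among 5 points:

d((4, -7), (13, -15)) = 12.0416
d((4, -7), (2, 8)) = 15.1327
d((4, -7), (5, 15)) = 22.0227
d((4, -7), (16, -14)) = 13.8924
d((13, -15), (2, 8)) = 25.4951
d((13, -15), (5, 15)) = 31.0483
d((13, -15), (16, -14)) = 3.1623 <-- minimum
d((2, 8), (5, 15)) = 7.6158
d((2, 8), (16, -14)) = 26.0768
d((5, 15), (16, -14)) = 31.0161

Closest pair: (13, -15) and (16, -14) with distance 3.1623

The closest pair is (13, -15) and (16, -14) with Euclidean distance 3.1623. For 5 points, brute-force pairwise comparison is shown above. For large n, the divide-and-conquer algorithm (sort by x, recurse on halves, check the dividing strip) achieves O(n log n).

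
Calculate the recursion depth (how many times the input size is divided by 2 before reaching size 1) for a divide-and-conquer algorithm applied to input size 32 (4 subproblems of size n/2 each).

For divide and conquer with division factor 2:

Problem sizes at each level:
Level 0: 32
Level 1: 16
Level 2: 8
Level 3: 4
Level 4: 2
Level 5: 1

The root is level 0 and the size-1 base case is level 5 (the tree spans levels 0 through 5, i.e. 6 levels counting the root), so the depth is the number of divisions: log_2(32) = 5

The recursion tree depth is log_2(32) = 5. At each level, the problem size is divided by 2, so it takes 5 divisions to reduce to a base case of size 1. The algorithm makes 4 recursive calls at each level.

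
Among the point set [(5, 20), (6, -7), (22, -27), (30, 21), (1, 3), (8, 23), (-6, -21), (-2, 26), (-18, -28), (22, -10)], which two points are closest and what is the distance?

Computing all pairwise distances among 10 points:

d((5, 20), (6, -7)) = 27.0185
d((5, 20), (22, -27)) = 49.98
d((5, 20), (30, 21)) = 25.02
d((5, 20), (1, 3)) = 17.4642
d((5, 20), (8, 23)) = 4.2426 <-- minimum
d((5, 20), (-6, -21)) = 42.45
d((5, 20), (-2, 26)) = 9.2195
d((5, 20), (-18, -28)) = 53.2259
d((5, 20), (22, -10)) = 34.4819
d((6, -7), (22, -27)) = 25.6125
d((6, -7), (30, 21)) = 36.8782
d((6, -7), (1, 3)) = 11.1803
d((6, -7), (8, 23)) = 30.0666
d((6, -7), (-6, -21)) = 18.4391
d((6, -7), (-2, 26)) = 33.9559
d((6, -7), (-18, -28)) = 31.8904
d((6, -7), (22, -10)) = 16.2788
d((22, -27), (30, 21)) = 48.6621
d((22, -27), (1, 3)) = 36.6197
d((22, -27), (8, 23)) = 51.923
d((22, -27), (-6, -21)) = 28.6356
d((22, -27), (-2, 26)) = 58.1808
d((22, -27), (-18, -28)) = 40.0125
d((22, -27), (22, -10)) = 17.0
d((30, 21), (1, 3)) = 34.1321
d((30, 21), (8, 23)) = 22.0907
d((30, 21), (-6, -21)) = 55.3173
d((30, 21), (-2, 26)) = 32.3883
d((30, 21), (-18, -28)) = 68.593
d((30, 21), (22, -10)) = 32.0156
d((1, 3), (8, 23)) = 21.1896
d((1, 3), (-6, -21)) = 25.0
d((1, 3), (-2, 26)) = 23.1948
d((1, 3), (-18, -28)) = 36.3593
d((1, 3), (22, -10)) = 24.6982
d((8, 23), (-6, -21)) = 46.1736
d((8, 23), (-2, 26)) = 10.4403
d((8, 23), (-18, -28)) = 57.2451
d((8, 23), (22, -10)) = 35.8469
d((-6, -21), (-2, 26)) = 47.1699
d((-6, -21), (-18, -28)) = 13.8924
d((-6, -21), (22, -10)) = 30.0832
d((-2, 26), (-18, -28)) = 56.3205
d((-2, 26), (22, -10)) = 43.2666
d((-18, -28), (22, -10)) = 43.8634

Closest pair: (5, 20) and (8, 23) with distance 4.2426

The closest pair is (5, 20) and (8, 23) with Euclidean distance 4.2426. For 10 points, brute-force pairwise comparison is shown above. For large n, the divide-and-conquer algorithm (sort by x, recurse on halves, check the dividing strip) achieves O(n log n).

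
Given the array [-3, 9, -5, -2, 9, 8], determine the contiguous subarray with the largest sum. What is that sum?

Using Kadane's algorithm on [-3, 9, -5, -2, 9, 8]:

Scanning through the array:
Position 1 (value 9): max_ending_here = 9, max_so_far = 9
Position 2 (value -5): max_ending_here = 4, max_so_far = 9
Position 3 (value -2): max_ending_here = 2, max_so_far = 9
Position 4 (value 9): max_ending_here = 11, max_so_far = 11
Position 5 (value 8): max_ending_here = 19, max_so_far = 19

Maximum subarray: [9, -5, -2, 9, 8]
Maximum sum: 19

The maximum subarray is [9, -5, -2, 9, 8] with sum 19. This subarray runs from index 1 to index 5.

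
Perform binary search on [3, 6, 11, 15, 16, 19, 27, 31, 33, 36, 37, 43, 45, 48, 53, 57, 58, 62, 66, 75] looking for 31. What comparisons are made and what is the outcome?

Binary search for 31 in [3, 6, 11, 15, 16, 19, 27, 31, 33, 36, 37, 43, 45, 48, 53, 57, 58, 62, 66, 75]:

lo=0, hi=19, mid=9, arr[mid]=36 -> 36 > 31, search left half
lo=0, hi=8, mid=4, arr[mid]=16 -> 16 < 31, search right half
lo=5, hi=8, mid=6, arr[mid]=27 -> 27 < 31, search right half
lo=7, hi=8, mid=7, arr[mid]=31 -> Found target at index 7!

Binary search finds 31 at index 7 after 4 comparisons. The search repeatedly halves the search space by comparing with the middle element.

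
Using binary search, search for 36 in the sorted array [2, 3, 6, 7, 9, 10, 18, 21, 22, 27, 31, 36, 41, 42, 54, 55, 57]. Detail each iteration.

Binary search for 36 in [2, 3, 6, 7, 9, 10, 18, 21, 22, 27, 31, 36, 41, 42, 54, 55, 57]:

lo=0, hi=16, mid=8, arr[mid]=22 -> 22 < 36, search right half
lo=9, hi=16, mid=12, arr[mid]=41 -> 41 > 36, search left half
lo=9, hi=11, mid=10, arr[mid]=31 -> 31 < 36, search right half
lo=11, hi=11, mid=11, arr[mid]=36 -> Found target at index 11!

Binary search finds 36 at index 11 after 4 comparisons. The search repeatedly halves the search space by comparing with the middle element.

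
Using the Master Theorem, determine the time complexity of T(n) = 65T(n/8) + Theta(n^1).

Master Theorem for T(n) = 65T(n/8) + O(n^1):

a = 65, b = 8, c = 1
log_b(a) = log_8(65) = 2.0075

Case 1: c = 1 < log_8(65) = 2.0075
T(n) = O(n^(log_8 65))

For T(n) = 65T(n/8) + O(n^1): log_8(65) = 2.0075. This is Case 1 of the Master Theorem (c < log_b(a), work dominated by leaves), giving O(n^(log_8 65)).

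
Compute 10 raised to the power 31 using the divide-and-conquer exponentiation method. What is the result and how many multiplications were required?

Computing 10^31 by squaring (build up from 10^1; each line after the first costs one multiplication):

10^1 = 10
10^2 = (10^1)^2 = 10^2 = 100
10^3 = 10 * 10^2 = 10 * 100 = 1000
10^6 = (10^3)^2 = 1000^2 = 1000000
10^7 = 10 * 10^6 = 10 * 1000000 = 10000000
10^14 = (10^7)^2 = 10000000^2 = 100000000000000
10^15 = 10 * 10^14 = 10 * 100000000000000 = 1000000000000000
10^30 = (10^15)^2 = 1000000000000000^2 = 1000000000000000000000000000000
10^31 = 10 * 10^30 = 10 * 1000000000000000000000000000000 = 10000000000000000000000000000000

Result: 10000000000000000000000000000000
Multiplications needed: 8 (8 lines after 10^1)

10^31 = 10000000000000000000000000000000. Using exponentiation by squaring, this requires 8 multiplications. The key idea: if the exponent is even, square the half-power; if odd, multiply by the base once.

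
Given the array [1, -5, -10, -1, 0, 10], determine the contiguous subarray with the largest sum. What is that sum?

Using Kadane's algorithm on [1, -5, -10, -1, 0, 10]:

Scanning through the array:
Position 1 (value -5): max_ending_here = -4, max_so_far = 1
Position 2 (value -10): max_ending_here = -10, max_so_far = 1
Position 3 (value -1): max_ending_here = -1, max_so_far = 1
Position 4 (value 0): max_ending_here = 0, max_so_far = 1
Position 5 (value 10): max_ending_here = 10, max_so_far = 10

Maximum subarray: [0, 10]
Maximum sum: 10

The maximum subarray is [0, 10] with sum 10. This subarray runs from index 4 to index 5.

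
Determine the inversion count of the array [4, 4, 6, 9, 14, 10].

Finding inversions in [4, 4, 6, 9, 14, 10]:

(4, 5): arr[4]=14 > arr[5]=10

Total inversions: 1

The array has 1 inversion(s): (4,5). Each pair (i,j) satisfies i < j and arr[i] > arr[j].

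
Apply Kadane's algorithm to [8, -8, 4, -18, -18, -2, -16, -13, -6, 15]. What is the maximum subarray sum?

Using Kadane's algorithm on [8, -8, 4, -18, -18, -2, -16, -13, -6, 15]:

Scanning through the array:
Position 1 (value -8): max_ending_here = 0, max_so_far = 8
Position 2 (value 4): max_ending_here = 4, max_so_far = 8
Position 3 (value -18): max_ending_here = -14, max_so_far = 8
Position 4 (value -18): max_ending_here = -18, max_so_far = 8
Position 5 (value -2): max_ending_here = -2, max_so_far = 8
Position 6 (value -16): max_ending_here = -16, max_so_far = 8
Position 7 (value -13): max_ending_here = -13, max_so_far = 8
Position 8 (value -6): max_ending_here = -6, max_so_far = 8
Position 9 (value 15): max_ending_here = 15, max_so_far = 15

Maximum subarray: [15]
Maximum sum: 15

The maximum subarray is [15] with sum 15. This subarray runs from index 9 to index 9.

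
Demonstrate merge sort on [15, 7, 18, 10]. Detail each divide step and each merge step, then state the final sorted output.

Merge sort trace:

Split: [15, 7, 18, 10] -> [15, 7] and [18, 10]
  Split: [15, 7] -> [15] and [7]
  Merge: [15] + [7] -> [7, 15]
  Split: [18, 10] -> [18] and [10]
  Merge: [18] + [10] -> [10, 18]
Merge: [7, 15] + [10, 18] -> [7, 10, 15, 18]

Final sorted array: [7, 10, 15, 18]

The merge sort proceeds by recursively splitting the array and merging sorted halves.
After all merges, the sorted array is [7, 10, 15, 18].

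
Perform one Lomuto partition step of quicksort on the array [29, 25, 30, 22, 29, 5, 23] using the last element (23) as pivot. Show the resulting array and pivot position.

Lomuto partition with pivot = 23:

Initial array: [29, 25, 30, 22, 29, 5, 23]

arr[0]=29 > 23: no swap
arr[1]=25 > 23: no swap
arr[2]=30 > 23: no swap
arr[3]=22 <= 23: swap with position 0, array becomes [22, 25, 30, 29, 29, 5, 23]
arr[4]=29 > 23: no swap
arr[5]=5 <= 23: swap with position 1, array becomes [22, 5, 30, 29, 29, 25, 23]

Place pivot at position 2: [22, 5, 23, 29, 29, 25, 30]
Pivot position: 2

After partitioning with pivot 23, the array becomes [22, 5, 23, 29, 29, 25, 30]. The pivot is placed at index 2. All elements to the left of the pivot are <= 23, and all elements to the right are > 23.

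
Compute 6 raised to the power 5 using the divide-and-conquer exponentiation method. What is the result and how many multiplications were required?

Computing 6^5 by squaring (build up from 6^1; each line after the first costs one multiplication):

6^1 = 6
6^2 = (6^1)^2 = 6^2 = 36
6^4 = (6^2)^2 = 36^2 = 1296
6^5 = 6 * 6^4 = 6 * 1296 = 7776

Result: 7776
Multiplications needed: 3 (3 lines after 6^1)

6^5 = 7776. Using exponentiation by squaring, this requires 3 multiplications. The key idea: if the exponent is even, square the half-power; if odd, multiply by the base once.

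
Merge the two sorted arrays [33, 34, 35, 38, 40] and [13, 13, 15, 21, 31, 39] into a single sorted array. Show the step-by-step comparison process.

Merging process:

Compare 33 vs 13: take 13 from right. Merged: [13]
Compare 33 vs 13: take 13 from right. Merged: [13, 13]
Compare 33 vs 15: take 15 from right. Merged: [13, 13, 15]
Compare 33 vs 21: take 21 from right. Merged: [13, 13, 15, 21]
Compare 33 vs 31: take 31 from right. Merged: [13, 13, 15, 21, 31]
Compare 33 vs 39: take 33 from left. Merged: [13, 13, 15, 21, 31, 33]
Compare 34 vs 39: take 34 from left. Merged: [13, 13, 15, 21, 31, 33, 34]
Compare 35 vs 39: take 35 from left. Merged: [13, 13, 15, 21, 31, 33, 34, 35]
Compare 38 vs 39: take 38 from left. Merged: [13, 13, 15, 21, 31, 33, 34, 35, 38]
Compare 40 vs 39: take 39 from right. Merged: [13, 13, 15, 21, 31, 33, 34, 35, 38, 39]
Append remaining from left: [40]. Merged: [13, 13, 15, 21, 31, 33, 34, 35, 38, 39, 40]

Final merged array: [13, 13, 15, 21, 31, 33, 34, 35, 38, 39, 40]
Total comparisons: 10

The merged array is [13, 13, 15, 21, 31, 33, 34, 35, 38, 39, 40], requiring 10 comparisons. The merge step runs in O(n) time where n is the total number of elements.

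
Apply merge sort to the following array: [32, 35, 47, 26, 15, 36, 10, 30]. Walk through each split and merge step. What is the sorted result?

Merge sort trace:

Split: [32, 35, 47, 26, 15, 36, 10, 30] -> [32, 35, 47, 26] and [15, 36, 10, 30]
  Split: [32, 35, 47, 26] -> [32, 35] and [47, 26]
    Split: [32, 35] -> [32] and [35]
    Merge: [32] + [35] -> [32, 35]
    Split: [47, 26] -> [47] and [26]
    Merge: [47] + [26] -> [26, 47]
  Merge: [32, 35] + [26, 47] -> [26, 32, 35, 47]
  Split: [15, 36, 10, 30] -> [15, 36] and [10, 30]
    Split: [15, 36] -> [15] and [36]
    Merge: [15] + [36] -> [15, 36]
    Split: [10, 30] -> [10] and [30]
    Merge: [10] + [30] -> [10, 30]
  Merge: [15, 36] + [10, 30] -> [10, 15, 30, 36]
Merge: [26, 32, 35, 47] + [10, 15, 30, 36] -> [10, 15, 26, 30, 32, 35, 36, 47]

Final sorted array: [10, 15, 26, 30, 32, 35, 36, 47]

The merge sort proceeds by recursively splitting the array and merging sorted halves.
After all merges, the sorted array is [10, 15, 26, 30, 32, 35, 36, 47].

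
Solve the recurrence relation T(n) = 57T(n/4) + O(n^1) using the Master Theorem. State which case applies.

Master Theorem for T(n) = 57T(n/4) + O(n^1):

a = 57, b = 4, c = 1
log_b(a) = log_4(57) = 2.9164

Case 1: c = 1 < log_4(57) = 2.9164
T(n) = O(n^(log_4 57))

For T(n) = 57T(n/4) + O(n^1): log_4(57) = 2.9164. This is Case 1 of the Master Theorem (c < log_b(a), work dominated by leaves), giving O(n^(log_4 57)).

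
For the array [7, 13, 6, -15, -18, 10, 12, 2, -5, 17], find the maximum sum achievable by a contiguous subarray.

Using Kadane's algorithm on [7, 13, 6, -15, -18, 10, 12, 2, -5, 17]:

Scanning through the array:
Position 1 (value 13): max_ending_here = 20, max_so_far = 20
Position 2 (value 6): max_ending_here = 26, max_so_far = 26
Position 3 (value -15): max_ending_here = 11, max_so_far = 26
Position 4 (value -18): max_ending_here = -7, max_so_far = 26
Position 5 (value 10): max_ending_here = 10, max_so_far = 26
Position 6 (value 12): max_ending_here = 22, max_so_far = 26
Position 7 (value 2): max_ending_here = 24, max_so_far = 26
Position 8 (value -5): max_ending_here = 19, max_so_far = 26
Position 9 (value 17): max_ending_here = 36, max_so_far = 36

Maximum subarray: [10, 12, 2, -5, 17]
Maximum sum: 36

The maximum subarray is [10, 12, 2, -5, 17] with sum 36. This subarray runs from index 5 to index 9.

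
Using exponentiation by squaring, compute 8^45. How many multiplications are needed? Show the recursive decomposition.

Computing 8^45 by squaring (build up from 8^1; each line after the first costs one multiplication):

8^1 = 8
8^2 = (8^1)^2 = 8^2 = 64
8^4 = (8^2)^2 = 64^2 = 4096
8^5 = 8 * 8^4 = 8 * 4096 = 32768
8^10 = (8^5)^2 = 32768^2 = 1073741824
8^11 = 8 * 8^10 = 8 * 1073741824 = 8589934592
8^22 = (8^11)^2 = 8589934592^2 = 73786976294838206464
8^44 = (8^22)^2 = 73786976294838206464^2 = 5444517870735015415413993718908291383296
8^45 = 8 * 8^44 = 8 * 5444517870735015415413993718908291383296 = 43556142965880123323311949751266331066368

Result: 43556142965880123323311949751266331066368
Multiplications needed: 8 (8 lines after 8^1)

8^45 = 43556142965880123323311949751266331066368. Using exponentiation by squaring, this requires 8 multiplications. The key idea: if the exponent is even, square the half-power; if odd, multiply by the base once.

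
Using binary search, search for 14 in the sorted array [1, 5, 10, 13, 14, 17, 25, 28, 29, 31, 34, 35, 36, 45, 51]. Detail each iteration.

Binary search for 14 in [1, 5, 10, 13, 14, 17, 25, 28, 29, 31, 34, 35, 36, 45, 51]:

lo=0, hi=14, mid=7, arr[mid]=28 -> 28 > 14, search left half
lo=0, hi=6, mid=3, arr[mid]=13 -> 13 < 14, search right half
lo=4, hi=6, mid=5, arr[mid]=17 -> 17 > 14, search left half
lo=4, hi=4, mid=4, arr[mid]=14 -> Found target at index 4!

Binary search finds 14 at index 4 after 4 comparisons. The search repeatedly halves the search space by comparing with the middle element.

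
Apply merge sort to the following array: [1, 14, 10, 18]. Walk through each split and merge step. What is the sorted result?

Merge sort trace:

Split: [1, 14, 10, 18] -> [1, 14] and [10, 18]
  Split: [1, 14] -> [1] and [14]
  Merge: [1] + [14] -> [1, 14]
  Split: [10, 18] -> [10] and [18]
  Merge: [10] + [18] -> [10, 18]
Merge: [1, 14] + [10, 18] -> [1, 10, 14, 18]

Final sorted array: [1, 10, 14, 18]

The merge sort proceeds by recursively splitting the array and merging sorted halves.
After all merges, the sorted array is [1, 10, 14, 18].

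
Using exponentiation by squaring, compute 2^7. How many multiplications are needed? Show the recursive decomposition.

Computing 2^7 by squaring (build up from 2^1; each line after the first costs one multiplication):

2^1 = 2
2^2 = (2^1)^2 = 2^2 = 4
2^3 = 2 * 2^2 = 2 * 4 = 8
2^6 = (2^3)^2 = 8^2 = 64
2^7 = 2 * 2^6 = 2 * 64 = 128

Result: 128
Multiplications needed: 4 (4 lines after 2^1)

2^7 = 128. Using exponentiation by squaring, this requires 4 multiplications. The key idea: if the exponent is even, square the half-power; if odd, multiply by the base once.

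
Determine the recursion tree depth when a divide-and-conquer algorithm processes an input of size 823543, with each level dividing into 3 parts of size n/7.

For divide and conquer with division factor 7:

Problem sizes at each level:
Level 0: 823543
Level 1: 117649
Level 2: 16807
Level 3: 2401
Level 4: 343
Level 5: 49
Level 6: 7
Level 7: 1

The root is level 0 and the size-1 base case is level 7 (the tree spans levels 0 through 7, i.e. 8 levels counting the root), so the depth is the number of divisions: log_7(823543) = 7

The recursion tree depth is log_7(823543) = 7. At each level, the problem size is divided by 7, so it takes 7 divisions to reduce to a base case of size 1. The algorithm makes 3 recursive calls at each level.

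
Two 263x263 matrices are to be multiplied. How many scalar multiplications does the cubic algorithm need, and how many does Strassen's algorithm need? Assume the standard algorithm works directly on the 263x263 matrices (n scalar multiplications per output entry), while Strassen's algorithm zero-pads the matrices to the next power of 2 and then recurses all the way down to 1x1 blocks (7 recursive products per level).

Matrix multiplication for 263x263 matrices:

Strassen's algorithm requires power-of-2 dimensions. Pad 263x263 to 512x512 (next power of 2).

Standard algorithm: 263^3 = 18191447 multiplications
Strassen's algorithm: 7^(log2(512)) = 7^9 = 40353607 multiplications
Difference: 18191447 - 40353607 = -22162160 (Strassen uses MORE here due to padding overhead — for small or just-over-power-of-2 n, padding can outweigh the per-level savings)

Standard: 18191447 multiplications (263^3). Strassen: 40353607 multiplications (7^9, after padding to 512x512). Strassen reduces 8 recursive multiplications to 7 at each level.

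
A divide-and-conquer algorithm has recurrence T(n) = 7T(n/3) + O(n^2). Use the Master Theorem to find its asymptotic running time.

Master Theorem for T(n) = 7T(n/3) + O(n^2):

a = 7, b = 3, c = 2
log_b(a) = log_3(7) = 1.7712

Case 3: c = 2 > log_3(7) = 1.7712
T(n) = O(n^2) = O(n^2)

For T(n) = 7T(n/3) + O(n^2): log_3(7) = 1.7712. This is Case 3 of the Master Theorem (c > log_b(a), work dominated by root), giving O(n^2).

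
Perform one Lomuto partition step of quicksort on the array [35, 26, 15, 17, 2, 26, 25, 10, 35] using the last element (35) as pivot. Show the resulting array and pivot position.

Lomuto partition with pivot = 35:

Initial array: [35, 26, 15, 17, 2, 26, 25, 10, 35]

arr[0]=35 <= 35: swap with position 0, array becomes [35, 26, 15, 17, 2, 26, 25, 10, 35]
arr[1]=26 <= 35: swap with position 1, array becomes [35, 26, 15, 17, 2, 26, 25, 10, 35]
arr[2]=15 <= 35: swap with position 2, array becomes [35, 26, 15, 17, 2, 26, 25, 10, 35]
arr[3]=17 <= 35: swap with position 3, array becomes [35, 26, 15, 17, 2, 26, 25, 10, 35]
arr[4]=2 <= 35: swap with position 4, array becomes [35, 26, 15, 17, 2, 26, 25, 10, 35]
arr[5]=26 <= 35: swap with position 5, array becomes [35, 26, 15, 17, 2, 26, 25, 10, 35]
arr[6]=25 <= 35: swap with position 6, array becomes [35, 26, 15, 17, 2, 26, 25, 10, 35]
arr[7]=10 <= 35: swap with position 7, array becomes [35, 26, 15, 17, 2, 26, 25, 10, 35]

Place pivot at position 8: [35, 26, 15, 17, 2, 26, 25, 10, 35]
Pivot position: 8

After partitioning with pivot 35, the array becomes [35, 26, 15, 17, 2, 26, 25, 10, 35]. The pivot is placed at index 8. All elements to the left of the pivot are <= 35, and all elements to the right are > 35.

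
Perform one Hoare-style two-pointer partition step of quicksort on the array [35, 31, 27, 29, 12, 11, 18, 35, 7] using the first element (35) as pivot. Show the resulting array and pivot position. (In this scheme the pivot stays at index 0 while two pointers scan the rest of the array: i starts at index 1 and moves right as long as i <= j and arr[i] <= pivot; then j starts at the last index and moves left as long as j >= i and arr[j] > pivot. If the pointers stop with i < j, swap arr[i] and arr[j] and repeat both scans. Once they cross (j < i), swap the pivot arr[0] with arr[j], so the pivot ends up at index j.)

Hoare-style two-pointer partition with pivot = 35:

Initial array: [35, 31, 27, 29, 12, 11, 18, 35, 7]

Pointers start at i = 1, j = 8.
i ends at 9, j ends at 8: the pointers have crossed (j < i), so scanning stops.

Swap pivot arr[0] with arr[8] to place pivot at position 8: [7, 31, 27, 29, 12, 11, 18, 35, 35]
Pivot position: 8

After partitioning with pivot 35, the array becomes [7, 31, 27, 29, 12, 11, 18, 35, 35]. The pivot is placed at index 8. All elements to the left of the pivot are <= 35, and all elements to the right are > 35.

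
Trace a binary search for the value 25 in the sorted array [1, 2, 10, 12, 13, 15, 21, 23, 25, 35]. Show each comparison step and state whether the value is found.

Binary search for 25 in [1, 2, 10, 12, 13, 15, 21, 23, 25, 35]:

lo=0, hi=9, mid=4, arr[mid]=13 -> 13 < 25, search right half
lo=5, hi=9, mid=7, arr[mid]=23 -> 23 < 25, search right half
lo=8, hi=9, mid=8, arr[mid]=25 -> Found target at index 8!

Binary search finds 25 at index 8 after 3 comparisons. The search repeatedly halves the search space by comparing with the middle element.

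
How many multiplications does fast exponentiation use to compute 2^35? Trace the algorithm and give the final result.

Computing 2^35 by squaring (build up from 2^1; each line after the first costs one multiplication):

2^1 = 2
2^2 = (2^1)^2 = 2^2 = 4
2^4 = (2^2)^2 = 4^2 = 16
2^8 = (2^4)^2 = 16^2 = 256
2^16 = (2^8)^2 = 256^2 = 65536
2^17 = 2 * 2^16 = 2 * 65536 = 131072
2^34 = (2^17)^2 = 131072^2 = 17179869184
2^35 = 2 * 2^34 = 2 * 17179869184 = 34359738368

Result: 34359738368
Multiplications needed: 7 (7 lines after 2^1)

2^35 = 34359738368. Using exponentiation by squaring, this requires 7 multiplications. The key idea: if the exponent is even, square the half-power; if odd, multiply by the base once.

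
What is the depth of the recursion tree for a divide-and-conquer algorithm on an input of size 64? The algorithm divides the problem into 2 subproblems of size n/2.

For divide and conquer with division factor 2:

Problem sizes at each level:
Level 0: 64
Level 1: 32
Level 2: 16
Level 3: 8
Level 4: 4
Level 5: 2
Level 6: 1

The root is level 0 and the size-1 base case is level 6 (the tree spans levels 0 through 6, i.e. 7 levels counting the root), so the depth is the number of divisions: log_2(64) = 6

The recursion tree depth is log_2(64) = 6. At each level, the problem size is divided by 2, so it takes 6 divisions to reduce to a base case of size 1. The algorithm makes 2 recursive calls at each level.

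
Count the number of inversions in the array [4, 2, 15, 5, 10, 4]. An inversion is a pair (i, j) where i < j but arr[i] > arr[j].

Finding inversions in [4, 2, 15, 5, 10, 4]:

(0, 1): arr[0]=4 > arr[1]=2
(2, 3): arr[2]=15 > arr[3]=5
(2, 4): arr[2]=15 > arr[4]=10
(2, 5): arr[2]=15 > arr[5]=4
(3, 5): arr[3]=5 > arr[5]=4
(4, 5): arr[4]=10 > arr[5]=4

Total inversions: 6

The array has 6 inversion(s): (0,1), (2,3), (2,4), (2,5), (3,5), (4,5). Each pair (i,j) satisfies i < j and arr[i] > arr[j].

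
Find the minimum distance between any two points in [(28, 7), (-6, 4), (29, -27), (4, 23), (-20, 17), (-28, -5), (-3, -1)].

Computing all pairwise distances among 7 points:

d((28, 7), (-6, 4)) = 34.1321
d((28, 7), (29, -27)) = 34.0147
d((28, 7), (4, 23)) = 28.8444
d((28, 7), (-20, 17)) = 49.0306
d((28, 7), (-28, -5)) = 57.2713
d((28, 7), (-3, -1)) = 32.0156
d((-6, 4), (29, -27)) = 46.7547
d((-6, 4), (4, 23)) = 21.4709
d((-6, 4), (-20, 17)) = 19.105
d((-6, 4), (-28, -5)) = 23.7697
d((-6, 4), (-3, -1)) = 5.831 <-- minimum
d((29, -27), (4, 23)) = 55.9017
d((29, -27), (-20, 17)) = 65.8559
d((29, -27), (-28, -5)) = 61.0983
d((29, -27), (-3, -1)) = 41.2311
d((4, 23), (-20, 17)) = 24.7386
d((4, 23), (-28, -5)) = 42.5206
d((4, 23), (-3, -1)) = 25.0
d((-20, 17), (-28, -5)) = 23.4094
d((-20, 17), (-3, -1)) = 24.7588
d((-28, -5), (-3, -1)) = 25.318

Closest pair: (-6, 4) and (-3, -1) with distance 5.831

The closest pair is (-6, 4) and (-3, -1) with Euclidean distance 5.831. For 7 points, brute-force pairwise comparison is shown above. For large n, the divide-and-conquer algorithm (sort by x, recurse on halves, check the dividing strip) achieves O(n log n).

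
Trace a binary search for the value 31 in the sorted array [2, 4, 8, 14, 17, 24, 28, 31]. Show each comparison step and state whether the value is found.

Binary search for 31 in [2, 4, 8, 14, 17, 24, 28, 31]:

lo=0, hi=7, mid=3, arr[mid]=14 -> 14 < 31, search right half
lo=4, hi=7, mid=5, arr[mid]=24 -> 24 < 31, search right half
lo=6, hi=7, mid=6, arr[mid]=28 -> 28 < 31, search right half
lo=7, hi=7, mid=7, arr[mid]=31 -> Found target at index 7!

Binary search finds 31 at index 7 after 4 comparisons. The search repeatedly halves the search space by comparing with the middle element.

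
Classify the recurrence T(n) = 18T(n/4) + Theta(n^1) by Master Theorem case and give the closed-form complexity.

Master Theorem for T(n) = 18T(n/4) + O(n^1):

a = 18, b = 4, c = 1
log_b(a) = log_4(18) = 2.0850

Case 1: c = 1 < log_4(18) = 2.0850
T(n) = O(n^(log_4 18))

For T(n) = 18T(n/4) + O(n^1): log_4(18) = 2.0850. This is Case 1 of the Master Theorem (c < log_b(a), work dominated by leaves), giving O(n^(log_4 18)).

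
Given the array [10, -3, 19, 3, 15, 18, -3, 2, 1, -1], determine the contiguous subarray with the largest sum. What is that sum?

Using Kadane's algorithm on [10, -3, 19, 3, 15, 18, -3, 2, 1, -1]:

Scanning through the array:
Position 1 (value -3): max_ending_here = 7, max_so_far = 10
Position 2 (value 19): max_ending_here = 26, max_so_far = 26
Position 3 (value 3): max_ending_here = 29, max_so_far = 29
Position 4 (value 15): max_ending_here = 44, max_so_far = 44
Position 5 (value 18): max_ending_here = 62, max_so_far = 62
Position 6 (value -3): max_ending_here = 59, max_so_far = 62
Position 7 (value 2): max_ending_here = 61, max_so_far = 62
Position 8 (value 1): max_ending_here = 62, max_so_far = 62
Position 9 (value -1): max_ending_here = 61, max_so_far = 62

Maximum subarray: [10, -3, 19, 3, 15, 18]
Maximum sum: 62

The maximum subarray is [10, -3, 19, 3, 15, 18] with sum 62. This subarray runs from index 0 to index 5.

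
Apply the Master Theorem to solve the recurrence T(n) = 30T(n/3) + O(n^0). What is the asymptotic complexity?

Master Theorem for T(n) = 30T(n/3) + O(n^0):

a = 30, b = 3, c = 0
log_b(a) = log_3(30) = 3.0959

Case 1: c = 0 < log_3(30) = 3.0959
T(n) = O(n^(log_3 30))

For T(n) = 30T(n/3) + O(n^0): log_3(30) = 3.0959. This is Case 1 of the Master Theorem (c < log_b(a), work dominated by leaves), giving O(n^(log_3 30)).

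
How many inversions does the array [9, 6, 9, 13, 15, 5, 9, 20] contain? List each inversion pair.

Finding inversions in [9, 6, 9, 13, 15, 5, 9, 20]:

(0, 1): arr[0]=9 > arr[1]=6
(0, 5): arr[0]=9 > arr[5]=5
(1, 5): arr[1]=6 > arr[5]=5
(2, 5): arr[2]=9 > arr[5]=5
(3, 5): arr[3]=13 > arr[5]=5
(3, 6): arr[3]=13 > arr[6]=9
(4, 5): arr[4]=15 > arr[5]=5
(4, 6): arr[4]=15 > arr[6]=9

Total inversions: 8

The array has 8 inversion(s): (0,1), (0,5), (1,5), (2,5), (3,5), (3,6), (4,5), (4,6). Each pair (i,j) satisfies i < j and arr[i] > arr[j].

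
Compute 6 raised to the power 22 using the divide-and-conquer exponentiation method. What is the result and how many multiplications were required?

Computing 6^22 by squaring (build up from 6^1; each line after the first costs one multiplication):

6^1 = 6
6^2 = (6^1)^2 = 6^2 = 36
6^4 = (6^2)^2 = 36^2 = 1296
6^5 = 6 * 6^4 = 6 * 1296 = 7776
6^10 = (6^5)^2 = 7776^2 = 60466176
6^11 = 6 * 6^10 = 6 * 60466176 = 362797056
6^22 = (6^11)^2 = 362797056^2 = 131621703842267136

Result: 131621703842267136
Multiplications needed: 6 (6 lines after 6^1)

6^22 = 131621703842267136. Using exponentiation by squaring, this requires 6 multiplications. The key idea: if the exponent is even, square the half-power; if odd, multiply by the base once.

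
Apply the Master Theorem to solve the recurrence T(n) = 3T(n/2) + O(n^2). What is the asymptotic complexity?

Master Theorem for T(n) = 3T(n/2) + O(n^2):

a = 3, b = 2, c = 2
log_b(a) = log_2(3) = 1.5850

Case 3: c = 2 > log_2(3) = 1.5850
T(n) = O(n^2) = O(n^2)

For T(n) = 3T(n/2) + O(n^2): log_2(3) = 1.5850. This is Case 3 of the Master Theorem (c > log_b(a), work dominated by root), giving O(n^2).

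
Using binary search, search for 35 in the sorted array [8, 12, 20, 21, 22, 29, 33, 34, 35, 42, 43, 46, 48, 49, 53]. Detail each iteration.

Binary search for 35 in [8, 12, 20, 21, 22, 29, 33, 34, 35, 42, 43, 46, 48, 49, 53]:

lo=0, hi=14, mid=7, arr[mid]=34 -> 34 < 35, search right half
lo=8, hi=14, mid=11, arr[mid]=46 -> 46 > 35, search left half
lo=8, hi=10, mid=9, arr[mid]=42 -> 42 > 35, search left half
lo=8, hi=8, mid=8, arr[mid]=35 -> Found target at index 8!

Binary search finds 35 at index 8 after 4 comparisons. The search repeatedly halves the search space by comparing with the middle element.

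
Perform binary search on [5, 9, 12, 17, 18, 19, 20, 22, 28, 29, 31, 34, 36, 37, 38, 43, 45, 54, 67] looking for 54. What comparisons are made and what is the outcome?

Binary search for 54 in [5, 9, 12, 17, 18, 19, 20, 22, 28, 29, 31, 34, 36, 37, 38, 43, 45, 54, 67]:

lo=0, hi=18, mid=9, arr[mid]=29 -> 29 < 54, search right half
lo=10, hi=18, mid=14, arr[mid]=38 -> 38 < 54, search right half
lo=15, hi=18, mid=16, arr[mid]=45 -> 45 < 54, search right half
lo=17, hi=18, mid=17, arr[mid]=54 -> Found target at index 17!

Binary search finds 54 at index 17 after 4 comparisons. The search repeatedly halves the search space by comparing with the middle element.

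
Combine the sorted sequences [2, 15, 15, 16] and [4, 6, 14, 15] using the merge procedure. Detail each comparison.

Merging process:

Compare 2 vs 4: take 2 from left. Merged: [2]
Compare 15 vs 4: take 4 from right. Merged: [2, 4]
Compare 15 vs 6: take 6 from right. Merged: [2, 4, 6]
Compare 15 vs 14: take 14 from right. Merged: [2, 4, 6, 14]
Compare 15 vs 15: take 15 from left. Merged: [2, 4, 6, 14, 15]
Compare 15 vs 15: take 15 from left. Merged: [2, 4, 6, 14, 15, 15]
Compare 16 vs 15: take 15 from right. Merged: [2, 4, 6, 14, 15, 15, 15]
Append remaining from left: [16]. Merged: [2, 4, 6, 14, 15, 15, 15, 16]

Final merged array: [2, 4, 6, 14, 15, 15, 15, 16]
Total comparisons: 7

The merged array is [2, 4, 6, 14, 15, 15, 15, 16], requiring 7 comparisons. The merge step runs in O(n) time where n is the total number of elements.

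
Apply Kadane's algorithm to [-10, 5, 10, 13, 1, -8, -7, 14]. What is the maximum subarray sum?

Using Kadane's algorithm on [-10, 5, 10, 13, 1, -8, -7, 14]:

Scanning through the array:
Position 1 (value 5): max_ending_here = 5, max_so_far = 5
Position 2 (value 10): max_ending_here = 15, max_so_far = 15
Position 3 (value 13): max_ending_here = 28, max_so_far = 28
Position 4 (value 1): max_ending_here = 29, max_so_far = 29
Position 5 (value -8): max_ending_here = 21, max_so_far = 29
Position 6 (value -7): max_ending_here = 14, max_so_far = 29
Position 7 (value 14): max_ending_here = 28, max_so_far = 29

Maximum subarray: [5, 10, 13, 1]
Maximum sum: 29

The maximum subarray is [5, 10, 13, 1] with sum 29. This subarray runs from index 1 to index 4.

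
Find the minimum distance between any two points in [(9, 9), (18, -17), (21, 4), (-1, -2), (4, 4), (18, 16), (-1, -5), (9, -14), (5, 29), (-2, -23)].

Computing all pairwise distances among 10 points:

d((9, 9), (18, -17)) = 27.5136
d((9, 9), (21, 4)) = 13.0
d((9, 9), (-1, -2)) = 14.8661
d((9, 9), (4, 4)) = 7.0711
d((9, 9), (18, 16)) = 11.4018
d((9, 9), (-1, -5)) = 17.2047
d((9, 9), (9, -14)) = 23.0
d((9, 9), (5, 29)) = 20.3961
d((9, 9), (-2, -23)) = 33.8378
d((18, -17), (21, 4)) = 21.2132
d((18, -17), (-1, -2)) = 24.2074
d((18, -17), (4, 4)) = 25.2389
d((18, -17), (18, 16)) = 33.0
d((18, -17), (-1, -5)) = 22.4722
d((18, -17), (9, -14)) = 9.4868
d((18, -17), (5, 29)) = 47.8017
d((18, -17), (-2, -23)) = 20.8806
d((21, 4), (-1, -2)) = 22.8035
d((21, 4), (4, 4)) = 17.0
d((21, 4), (18, 16)) = 12.3693
d((21, 4), (-1, -5)) = 23.7697
d((21, 4), (9, -14)) = 21.6333
d((21, 4), (5, 29)) = 29.6816
d((21, 4), (-2, -23)) = 35.4683
d((-1, -2), (4, 4)) = 7.8102
d((-1, -2), (18, 16)) = 26.1725
d((-1, -2), (-1, -5)) = 3.0 <-- minimum
d((-1, -2), (9, -14)) = 15.6205
d((-1, -2), (5, 29)) = 31.5753
d((-1, -2), (-2, -23)) = 21.0238
d((4, 4), (18, 16)) = 18.4391
d((4, 4), (-1, -5)) = 10.2956
d((4, 4), (9, -14)) = 18.6815
d((4, 4), (5, 29)) = 25.02
d((4, 4), (-2, -23)) = 27.6586
d((18, 16), (-1, -5)) = 28.3196
d((18, 16), (9, -14)) = 31.3209
d((18, 16), (5, 29)) = 18.3848
d((18, 16), (-2, -23)) = 43.8292
d((-1, -5), (9, -14)) = 13.4536
d((-1, -5), (5, 29)) = 34.5254
d((-1, -5), (-2, -23)) = 18.0278
d((9, -14), (5, 29)) = 43.1856
d((9, -14), (-2, -23)) = 14.2127
d((5, 29), (-2, -23)) = 52.469

Closest pair: (-1, -2) and (-1, -5) with distance 3.0

The closest pair is (-1, -2) and (-1, -5) with Euclidean distance 3.0. For 10 points, brute-force pairwise comparison is shown above. For large n, the divide-and-conquer algorithm (sort by x, recurse on halves, check the dividing strip) achieves O(n log n).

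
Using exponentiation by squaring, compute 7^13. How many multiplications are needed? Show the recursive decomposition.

Computing 7^13 by squaring (build up from 7^1; each line after the first costs one multiplication):

7^1 = 7
7^2 = (7^1)^2 = 7^2 = 49
7^3 = 7 * 7^2 = 7 * 49 = 343
7^6 = (7^3)^2 = 343^2 = 117649
7^12 = (7^6)^2 = 117649^2 = 13841287201
7^13 = 7 * 7^12 = 7 * 13841287201 = 96889010407

Result: 96889010407
Multiplications needed: 5 (5 lines after 7^1)

7^13 = 96889010407. Using exponentiation by squaring, this requires 5 multiplications. The key idea: if the exponent is even, square the half-power; if odd, multiply by the base once.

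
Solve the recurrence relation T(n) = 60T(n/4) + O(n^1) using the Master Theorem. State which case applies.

Master Theorem for T(n) = 60T(n/4) + O(n^1):

a = 60, b = 4, c = 1
log_b(a) = log_4(60) = 2.9534

Case 1: c = 1 < log_4(60) = 2.9534
T(n) = O(n^(log_4 60))

For T(n) = 60T(n/4) + O(n^1): log_4(60) = 2.9534. This is Case 1 of the Master Theorem (c < log_b(a), work dominated by leaves), giving O(n^(log_4 60)).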